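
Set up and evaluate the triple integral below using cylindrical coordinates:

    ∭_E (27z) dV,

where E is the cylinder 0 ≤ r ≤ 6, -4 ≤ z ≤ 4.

In cylindrical coordinates, x = r cos(θ), y = r sin(θ), z = z, and dV = r dr dθ dz.

The integrand becomes 27z, so

    ∭_E (27z) dV = ∫_{0}^{2π} ∫_{0}^{6} ∫_{-4}^{4} (27z) · r dz dr dθ.

Inner (z): 0.
Middle (r from 0 to 6): 0.
Outer (θ): 0.

Therefore the triple integral equals 0.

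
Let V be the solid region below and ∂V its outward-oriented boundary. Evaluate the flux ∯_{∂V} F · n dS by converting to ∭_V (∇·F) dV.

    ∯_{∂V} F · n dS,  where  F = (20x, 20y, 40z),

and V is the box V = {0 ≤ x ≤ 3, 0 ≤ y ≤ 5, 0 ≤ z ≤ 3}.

By the divergence theorem,

    ∯_{∂V} F · n dS = ∭_V (∇ · F) dV.

Compute the divergence:
    ∇ · F = ∂F_x/∂x + ∂F_y/∂y + ∂F_z/∂z = 20 + 20 + 40 = 80.

V is a rectangular box, so dV = dx dy dz with 0 ≤ x ≤ 3, 0 ≤ y ≤ 5, 0 ≤ z ≤ 3.

Integrate (80) over V as an iterated integral:

    ∭_V (∇·F) dV = ∫_0^{3} ∫_0^{5} ∫_0^{3} (80) dz dy dx.

Inner (z from 0 to 3): 240.
Middle (y from 0 to 5): 1200.
Outer (x from 0 to 3): 3600.

Therefore ∯_{∂V} F · n dS = 3600.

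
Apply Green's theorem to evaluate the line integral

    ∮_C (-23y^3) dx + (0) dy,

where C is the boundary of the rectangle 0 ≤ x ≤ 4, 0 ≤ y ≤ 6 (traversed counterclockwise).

Green's theorem converts the closed line integral into a double integral over the enclosed region D:

    ∮_C P dx + Q dy = ∬_D (∂Q/∂x - ∂P/∂y) dA.

Here P = -23y^3, Q = 0, so

    ∂Q/∂x = 0,    ∂P/∂y = -69y^2,
    ∂Q/∂x - ∂P/∂y = 69y^2.

D is the region 0 ≤ x ≤ 4, 0 ≤ y ≤ 6. Evaluating the double integral:

    ∬_D (69y^2) dA = ∫_0^{4} ∫_0^{6} (69y^2) dy dx.

Inner (y from 0 to 6): 4968.
Outer (x from 0 to 4): 19872.

Therefore ∮_C P dx + Q dy = 19872.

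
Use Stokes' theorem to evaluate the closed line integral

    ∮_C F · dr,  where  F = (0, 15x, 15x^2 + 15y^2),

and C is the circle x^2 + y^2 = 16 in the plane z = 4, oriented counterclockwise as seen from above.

Let S be the flat disk x^2 + y^2 ≤ 16 in the plane z = 4, with upward unit normal n̂ = ẑ. By Stokes' theorem,

    ∮_C F · dr = ∬_S (∇ × F) · n̂ dS = ∬_D (curl F)_z dA,

where D is the disk x^2 + y^2 ≤ 16.

Compute the curl of F = (0, 15x, 15x^2 + 15y^2):
    (∇ × F)_x = ∂F_z/∂y - ∂F_y/∂z = 30y,
    (∇ × F)_y = ∂F_x/∂z - ∂F_z/∂x = -30x,
    (∇ × F)_z = ∂F_y/∂x - ∂F_x/∂y = 15.

On z = 4, (curl F)_z = 15.

Convert to polar (x = r cos θ, y = r sin θ, dA = r dr dθ); the integrand becomes 15, so

    ∬_D (curl F)_z dA = ∫_0^{2π} ∫_0^{4} (15) · r dr dθ.

Inner (r from 0 to 4): 120.
Outer (θ from 0 to 2π): 240π.

Therefore ∮_C F · dr = 240π.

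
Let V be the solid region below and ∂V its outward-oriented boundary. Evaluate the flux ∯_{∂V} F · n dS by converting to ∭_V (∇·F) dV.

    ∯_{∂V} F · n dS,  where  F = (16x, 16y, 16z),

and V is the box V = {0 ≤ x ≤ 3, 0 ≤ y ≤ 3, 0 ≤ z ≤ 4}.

By the divergence theorem,

    ∯_{∂V} F · n dS = ∭_V (∇ · F) dV.

Compute the divergence:
    ∇ · F = ∂F_x/∂x + ∂F_y/∂y + ∂F_z/∂z = 16 + 16 + 16 = 48.

V is a rectangular box, so dV = dx dy dz with 0 ≤ x ≤ 3, 0 ≤ y ≤ 3, 0 ≤ z ≤ 4.

Integrate (48) over V as an iterated integral:

    ∭_V (∇·F) dV = ∫_0^{3} ∫_0^{3} ∫_0^{4} (48) dz dy dx.

Inner (z from 0 to 4): 192.
Middle (y from 0 to 3): 576.
Outer (x from 0 to 3): 1728.

Therefore ∯_{∂V} F · n dS = 1728.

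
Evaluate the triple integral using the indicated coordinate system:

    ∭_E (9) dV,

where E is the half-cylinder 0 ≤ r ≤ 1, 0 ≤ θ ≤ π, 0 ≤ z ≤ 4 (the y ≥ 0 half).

In cylindrical coordinates, x = r cos(θ), y = r sin(θ), z = z, and dV = r dr dθ dz.

The integrand becomes 9, so

    ∭_E (9) dV = ∫_{0}^{π} ∫_{0}^{1} ∫_{0}^{4} (9) · r dz dr dθ.

Inner (z): 36r.
Middle (r from 0 to 1): 18.
Outer (θ): 18π.

Therefore the triple integral equals 18π.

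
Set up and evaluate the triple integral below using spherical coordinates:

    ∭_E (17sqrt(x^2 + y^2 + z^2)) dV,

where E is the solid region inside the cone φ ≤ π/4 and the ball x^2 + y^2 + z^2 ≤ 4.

In spherical coordinates, x = ρ sin(φ) cos(θ), y = ρ sin(φ) sin(θ), z = ρ cos(φ), and dV = ρ^2 sin(φ) dρ dφ dθ.

The integrand becomes 17ρ, so

    ∭_E (17sqrt(x^2 + y^2 + z^2)) dV = ∫_{0}^{2π} ∫_{0}^{π/4} ∫_{0}^{2} (17ρ) · ρ^2 sin(φ) dρ dφ dθ.

Inner (ρ): 68sin(φ).
Middle (φ): 68 - 34sqrt(2).
Outer (θ): 68π (2 - sqrt(2)).

Therefore the triple integral equals 68π (2 - sqrt(2)).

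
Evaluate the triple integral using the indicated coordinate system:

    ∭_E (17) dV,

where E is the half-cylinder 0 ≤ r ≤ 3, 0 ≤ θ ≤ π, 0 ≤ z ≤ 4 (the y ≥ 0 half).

In cylindrical coordinates, x = r cos(θ), y = r sin(θ), z = z, and dV = r dr dθ dz.

The integrand becomes 17, so

    ∭_E (17) dV = ∫_{0}^{π} ∫_{0}^{3} ∫_{0}^{4} (17) · r dz dr dθ.

Inner (z): 68r.
Middle (r from 0 to 3): 306.
Outer (θ): 306π.

Therefore the triple integral equals 306π.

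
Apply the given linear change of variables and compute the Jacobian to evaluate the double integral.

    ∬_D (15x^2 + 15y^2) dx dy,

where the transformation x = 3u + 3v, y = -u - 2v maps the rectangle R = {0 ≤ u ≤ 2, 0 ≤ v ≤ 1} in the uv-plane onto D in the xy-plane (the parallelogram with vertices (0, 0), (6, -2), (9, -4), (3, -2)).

Compute the Jacobian determinant of (x, y) with respect to (u, v):

    ∂(x,y)/∂(u,v) = | 3  3 | = (3)(-2) - (3)(-1) = -3.
                   | -1  -2 |

Its absolute value is |J| = 3 (the area scaling factor).

Substituting x = 3u + 3v, y = -u - 2v into the integrand,

    15x^2 + 15y^2 → 150u^2 + 330u v + 195v^2,

so the integral becomes

    ∬_R (150u^2 + 330u v + 195v^2) · |J| du dv = ∫_0^2 ∫_0^1 (450u^2 + 990u v + 585v^2) dv du.

Inner (v): 450u^2 + 495u + 195.
Outer (u): 2580.

Therefore ∬_D (15x^2 + 15y^2) dx dy = 2580.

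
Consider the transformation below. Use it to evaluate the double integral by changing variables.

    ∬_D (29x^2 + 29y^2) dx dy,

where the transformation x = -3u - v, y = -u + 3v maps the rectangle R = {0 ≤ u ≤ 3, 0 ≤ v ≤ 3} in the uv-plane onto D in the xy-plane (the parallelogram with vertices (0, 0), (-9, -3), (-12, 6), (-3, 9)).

Compute the Jacobian determinant of (x, y) with respect to (u, v):

    ∂(x,y)/∂(u,v) = | -3  -1 | = (-3)(3) - (-1)(-1) = -10.
                   | -1  3 |

Its absolute value is |J| = 10 (the area scaling factor).

Substituting x = -3u - v, y = -u + 3v into the integrand,

    29x^2 + 29y^2 → 290u^2 + 290v^2,

so the integral becomes

    ∬_R (290u^2 + 290v^2) · |J| du dv = ∫_0^3 ∫_0^3 (2900u^2 + 2900v^2) dv du.

Inner (v): 8700u^2 + 26100.
Outer (u): 156600.

Therefore ∬_D (29x^2 + 29y^2) dx dy = 156600.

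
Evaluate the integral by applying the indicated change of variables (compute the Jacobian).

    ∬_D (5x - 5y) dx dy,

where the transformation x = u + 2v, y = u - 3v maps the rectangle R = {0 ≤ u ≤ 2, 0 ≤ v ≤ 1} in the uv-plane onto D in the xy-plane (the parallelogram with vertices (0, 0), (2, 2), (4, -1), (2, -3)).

Compute the Jacobian determinant of (x, y) with respect to (u, v):

    ∂(x,y)/∂(u,v) = | 1  2 | = (1)(-3) - (2)(1) = -5.
                   | 1  -3 |

Its absolute value is |J| = 5 (the area scaling factor).

Substituting x = u + 2v, y = u - 3v into the integrand,

    5x - 5y → 25v,

so the integral becomes

    ∬_R (25v) · |J| du dv = ∫_0^2 ∫_0^1 (125v) dv du.

Inner (v): 125/2.
Outer (u): 125.

Therefore ∬_D (5x - 5y) dx dy = 125.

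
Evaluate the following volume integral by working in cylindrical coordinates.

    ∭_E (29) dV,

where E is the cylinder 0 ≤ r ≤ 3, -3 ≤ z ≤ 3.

In cylindrical coordinates, x = r cos(θ), y = r sin(θ), z = z, and dV = r dr dθ dz.

The integrand becomes 29, so

    ∭_E (29) dV = ∫_{0}^{2π} ∫_{0}^{3} ∫_{-3}^{3} (29) · r dz dr dθ.

Inner (z): 174r.
Middle (r from 0 to 3): 783.
Outer (θ): 1566π.

Therefore the triple integral equals 1566π.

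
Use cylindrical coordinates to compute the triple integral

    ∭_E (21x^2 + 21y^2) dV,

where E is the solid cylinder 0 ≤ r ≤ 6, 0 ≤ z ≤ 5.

In cylindrical coordinates, x = r cos(θ), y = r sin(θ), z = z, and dV = r dr dθ dz.

The integrand becomes 21r^2, so

    ∭_E (21x^2 + 21y^2) dV = ∫_{0}^{2π} ∫_{0}^{6} ∫_{0}^{5} (21r^2) · r dz dr dθ.

Inner (z): 105r^3.
Middle (r from 0 to 6): 34020.
Outer (θ): 68040π.

Therefore the triple integral equals 68040π.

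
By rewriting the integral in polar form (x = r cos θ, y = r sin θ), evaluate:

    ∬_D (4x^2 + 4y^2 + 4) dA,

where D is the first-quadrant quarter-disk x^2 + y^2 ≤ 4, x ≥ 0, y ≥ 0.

The region D is 0 ≤ r ≤ 2, 0 ≤ θ ≤ π/2 in polar coordinates, where x = r cos(θ), y = r sin(θ), and dA = r dr dθ.

Under the substitution, the integrand becomes 4r^2 + 4, so

    ∬_D (4x^2 + 4y^2 + 4) dA = ∫_{0}^{π/2} ∫_{0}^{2} (4r^2 + 4) · r dr dθ.

Inner integral (in r): ∫_{0}^{2} (4r^2 + 4) · r dr = 24.

Outer integral (in θ): ∫_{0}^{π/2} (24) dθ = 12π.

Therefore ∬_D (4x^2 + 4y^2 + 4) dA = 12π.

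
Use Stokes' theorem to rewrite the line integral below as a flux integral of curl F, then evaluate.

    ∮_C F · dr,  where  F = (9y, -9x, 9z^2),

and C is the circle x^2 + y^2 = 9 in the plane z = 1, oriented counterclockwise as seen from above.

Let S be the flat disk x^2 + y^2 ≤ 9 in the plane z = 1, with upward unit normal n̂ = ẑ. By Stokes' theorem,

    ∮_C F · dr = ∬_S (∇ × F) · n̂ dS = ∬_D (curl F)_z dA,

where D is the disk x^2 + y^2 ≤ 9.

Compute the curl of F = (9y, -9x, 9z^2):
    (∇ × F)_x = ∂F_z/∂y - ∂F_y/∂z = 0,
    (∇ × F)_y = ∂F_x/∂z - ∂F_z/∂x = 0,
    (∇ × F)_z = ∂F_y/∂x - ∂F_x/∂y = -18.

On z = 1, (curl F)_z = -18.

Convert to polar (x = r cos θ, y = r sin θ, dA = r dr dθ); the integrand becomes -18, so

    ∬_D (curl F)_z dA = ∫_0^{2π} ∫_0^{3} (-18) · r dr dθ.

Inner (r from 0 to 3): -81.
Outer (θ from 0 to 2π): -162π.

Therefore ∮_C F · dr = -162π.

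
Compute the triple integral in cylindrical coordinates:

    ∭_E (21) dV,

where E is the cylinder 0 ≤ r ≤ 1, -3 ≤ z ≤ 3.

In cylindrical coordinates, x = r cos(θ), y = r sin(θ), z = z, and dV = r dr dθ dz.

The integrand becomes 21, so

    ∭_E (21) dV = ∫_{0}^{2π} ∫_{0}^{1} ∫_{-3}^{3} (21) · r dz dr dθ.

Inner (z): 126r.
Middle (r from 0 to 1): 63.
Outer (θ): 126π.

Therefore the triple integral equals 126π.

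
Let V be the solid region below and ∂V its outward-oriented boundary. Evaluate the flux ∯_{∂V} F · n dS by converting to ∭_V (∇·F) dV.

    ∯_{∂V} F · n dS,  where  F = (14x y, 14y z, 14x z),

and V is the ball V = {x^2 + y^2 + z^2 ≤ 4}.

By the divergence theorem,

    ∯_{∂V} F · n dS = ∭_V (∇ · F) dV.

Compute the divergence:
    ∇ · F = ∂F_x/∂x + ∂F_y/∂y + ∂F_z/∂z = 14y + 14z + 14x = 14x + 14y + 14z.

In spherical coordinates, x = ρ sin(φ) cos(θ), y = ρ sin(φ) sin(θ), z = ρ cos(φ), dV = ρ^2 sin(φ) dρ dφ dθ, with 0 ≤ ρ ≤ 2, 0 ≤ φ ≤ π, 0 ≤ θ ≤ 2π.

The integrand, after substitution and multiplying by the volume element, becomes (14ρ (sqrt(2)sin(φ)sin(θ + π/4) + cos(φ))) · ρ^2 sin(φ), so

    ∭_V (∇·F) dV = ∫_0^{2π} ∫_0^{π} ∫_0^{2} (14ρ (sqrt(2)sin(φ)sin(θ + π/4) + cos(φ))) · ρ^2 sin(φ) dρ dφ dθ.

Inner (ρ from 0 to 2): 56(sqrt(2)sin(φ)sin(θ + π/4) + cos(φ))sin(φ).
Middle (φ from 0 to π): 28sqrt(2)π sin(θ + π/4).
Outer (θ from 0 to 2π): 0.

Therefore ∯_{∂V} F · n dS = 0.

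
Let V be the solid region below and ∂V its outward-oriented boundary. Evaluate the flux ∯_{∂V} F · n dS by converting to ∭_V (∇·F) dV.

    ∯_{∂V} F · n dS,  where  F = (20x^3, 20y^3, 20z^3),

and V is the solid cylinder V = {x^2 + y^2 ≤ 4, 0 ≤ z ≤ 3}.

By the divergence theorem,

    ∯_{∂V} F · n dS = ∭_V (∇ · F) dV.

Compute the divergence:
    ∇ · F = ∂F_x/∂x + ∂F_y/∂y + ∂F_z/∂z = 60x^2 + 60y^2 + 60z^2.

In cylindrical coordinates, x = r cos(θ), y = r sin(θ), z = z, dV = r dr dθ dz, with 0 ≤ r ≤ 2, 0 ≤ θ ≤ 2π, 0 ≤ z ≤ 3.

The integrand, after substitution and multiplying by the volume element, becomes (60r^2 + 60z^2) · r, so

    ∭_V (∇·F) dV = ∫_0^{2π} ∫_0^{2} ∫_0^{3} (60r^2 + 60z^2) · r dz dr dθ.

Inner (z from 0 to 3): 180r (r^2 + 3).
Middle (r from 0 to 2): 1800.
Outer (θ from 0 to 2π): 3600π.

Therefore ∯_{∂V} F · n dS = 3600π.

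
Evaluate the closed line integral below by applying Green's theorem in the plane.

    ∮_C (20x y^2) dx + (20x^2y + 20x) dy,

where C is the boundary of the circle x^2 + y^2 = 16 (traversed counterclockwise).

Green's theorem converts the closed line integral into a double integral over the enclosed region D:

    ∮_C P dx + Q dy = ∬_D (∂Q/∂x - ∂P/∂y) dA.

Here P = 20x y^2, Q = 20x^2y + 20x, so

    ∂Q/∂x = 40x y + 20,    ∂P/∂y = 40x y,
    ∂Q/∂x - ∂P/∂y = 20.

D is the region x^2 + y^2 ≤ 16. Evaluating the double integral:

In polar coordinates (x = r cos θ, y = r sin θ, dA = r dr dθ) the integrand becomes 20, so

    ∬_D (20) dA = ∫_0^{2π} ∫_0^{4} (20) · r dr dθ.

Inner (r from 0 to 4): 160.
Outer (θ from 0 to 2π): 320π.

Therefore ∮_C P dx + Q dy = 320π.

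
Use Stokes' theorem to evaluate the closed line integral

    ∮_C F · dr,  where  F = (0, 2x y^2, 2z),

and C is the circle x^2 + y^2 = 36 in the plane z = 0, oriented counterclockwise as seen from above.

Let S be the flat disk x^2 + y^2 ≤ 36 in the plane z = 0, with upward unit normal n̂ = ẑ. By Stokes' theorem,

    ∮_C F · dr = ∬_S (∇ × F) · n̂ dS = ∬_D (curl F)_z dA,

where D is the disk x^2 + y^2 ≤ 36.

Compute the curl of F = (0, 2x y^2, 2z):
    (∇ × F)_x = ∂F_z/∂y - ∂F_y/∂z = 0,
    (∇ × F)_y = ∂F_x/∂z - ∂F_z/∂x = 0,
    (∇ × F)_z = ∂F_y/∂x - ∂F_x/∂y = 2y^2.

On z = 0, (curl F)_z = 2y^2.

Convert to polar (x = r cos θ, y = r sin θ, dA = r dr dθ); the integrand becomes 2r^2sin(θ)^2, so

    ∬_D (curl F)_z dA = ∫_0^{2π} ∫_0^{6} (2r^2sin(θ)^2) · r dr dθ.

Inner (r from 0 to 6): 648sin(θ)^2.
Outer (θ from 0 to 2π): 648π.

Therefore ∮_C F · dr = 648π.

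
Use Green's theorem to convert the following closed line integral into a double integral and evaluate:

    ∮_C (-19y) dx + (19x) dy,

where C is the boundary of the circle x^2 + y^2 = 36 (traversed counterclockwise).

Green's theorem converts the closed line integral into a double integral over the enclosed region D:

    ∮_C P dx + Q dy = ∬_D (∂Q/∂x - ∂P/∂y) dA.

Here P = -19y, Q = 19x, so

    ∂Q/∂x = 19,    ∂P/∂y = -19,
    ∂Q/∂x - ∂P/∂y = 38.

D is the region x^2 + y^2 ≤ 36. Evaluating the double integral:

In polar coordinates (x = r cos θ, y = r sin θ, dA = r dr dθ) the integrand becomes 38, so

    ∬_D (38) dA = ∫_0^{2π} ∫_0^{6} (38) · r dr dθ.

Inner (r from 0 to 6): 684.
Outer (θ from 0 to 2π): 1368π.

Therefore ∮_C P dx + Q dy = 1368π.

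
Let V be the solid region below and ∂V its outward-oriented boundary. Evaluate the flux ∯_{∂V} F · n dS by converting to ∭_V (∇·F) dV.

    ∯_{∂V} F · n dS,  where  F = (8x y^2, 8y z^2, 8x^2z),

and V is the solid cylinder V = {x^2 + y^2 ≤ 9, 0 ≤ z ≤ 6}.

By the divergence theorem,

    ∯_{∂V} F · n dS = ∭_V (∇ · F) dV.

Compute the divergence:
    ∇ · F = ∂F_x/∂x + ∂F_y/∂y + ∂F_z/∂z = 8y^2 + 8z^2 + 8x^2 = 8x^2 + 8y^2 + 8z^2.

In cylindrical coordinates, x = r cos(θ), y = r sin(θ), z = z, dV = r dr dθ dz, with 0 ≤ r ≤ 3, 0 ≤ θ ≤ 2π, 0 ≤ z ≤ 6.

The integrand, after substitution and multiplying by the volume element, becomes (8r^2 + 8z^2) · r, so

    ∭_V (∇·F) dV = ∫_0^{2π} ∫_0^{3} ∫_0^{6} (8r^2 + 8z^2) · r dz dr dθ.

Inner (z from 0 to 6): 48r (r^2 + 12).
Middle (r from 0 to 3): 3564.
Outer (θ from 0 to 2π): 7128π.

Therefore ∯_{∂V} F · n dS = 7128π.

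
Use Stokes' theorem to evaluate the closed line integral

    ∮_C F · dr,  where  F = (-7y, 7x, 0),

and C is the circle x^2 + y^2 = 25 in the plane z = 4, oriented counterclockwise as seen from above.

Let S be the flat disk x^2 + y^2 ≤ 25 in the plane z = 4, with upward unit normal n̂ = ẑ. By Stokes' theorem,

    ∮_C F · dr = ∬_S (∇ × F) · n̂ dS = ∬_D (curl F)_z dA,

where D is the disk x^2 + y^2 ≤ 25.

Compute the curl of F = (-7y, 7x, 0):
    (∇ × F)_x = ∂F_z/∂y - ∂F_y/∂z = 0,
    (∇ × F)_y = ∂F_x/∂z - ∂F_z/∂x = 0,
    (∇ × F)_z = ∂F_y/∂x - ∂F_x/∂y = 14.

On z = 4, (curl F)_z = 14.

Convert to polar (x = r cos θ, y = r sin θ, dA = r dr dθ); the integrand becomes 14, so

    ∬_D (curl F)_z dA = ∫_0^{2π} ∫_0^{5} (14) · r dr dθ.

Inner (r from 0 to 5): 175.
Outer (θ from 0 to 2π): 350π.

Therefore ∮_C F · dr = 350π.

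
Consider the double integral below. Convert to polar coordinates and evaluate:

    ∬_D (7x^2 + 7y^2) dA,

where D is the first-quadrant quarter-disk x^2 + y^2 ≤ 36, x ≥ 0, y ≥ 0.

The region D is 0 ≤ r ≤ 6, 0 ≤ θ ≤ π/2 in polar coordinates, where x = r cos(θ), y = r sin(θ), and dA = r dr dθ.

Under the substitution, the integrand becomes 7r^2, so

    ∬_D (7x^2 + 7y^2) dA = ∫_{0}^{π/2} ∫_{0}^{6} (7r^2) · r dr dθ.

Inner integral (in r): ∫_{0}^{6} (7r^2) · r dr = 2268.

Outer integral (in θ): ∫_{0}^{π/2} (2268) dθ = 1134π.

Therefore ∬_D (7x^2 + 7y^2) dA = 1134π.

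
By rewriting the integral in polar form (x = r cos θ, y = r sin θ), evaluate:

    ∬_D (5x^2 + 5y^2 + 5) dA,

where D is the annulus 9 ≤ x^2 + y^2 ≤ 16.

The region D is 3 ≤ r ≤ 4, 0 ≤ θ ≤ 2π in polar coordinates, where x = r cos(θ), y = r sin(θ), and dA = r dr dθ.

Under the substitution, the integrand becomes 5r^2 + 5, so

    ∬_D (5x^2 + 5y^2 + 5) dA = ∫_{0}^{2π} ∫_{3}^{4} (5r^2 + 5) · r dr dθ.

Inner integral (in r): ∫_{3}^{4} (5r^2 + 5) · r dr = 945/4.

Outer integral (in θ): ∫_{0}^{2π} (945/4) dθ = 945π/2.

Therefore ∬_D (5x^2 + 5y^2 + 5) dA = 945π/2.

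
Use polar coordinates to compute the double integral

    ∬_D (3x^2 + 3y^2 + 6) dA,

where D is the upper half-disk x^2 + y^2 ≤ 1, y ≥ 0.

The region D is 0 ≤ r ≤ 1, 0 ≤ θ ≤ π in polar coordinates, where x = r cos(θ), y = r sin(θ), and dA = r dr dθ.

Under the substitution, the integrand becomes 3r^2 + 6, so

    ∬_D (3x^2 + 3y^2 + 6) dA = ∫_{0}^{π} ∫_{0}^{1} (3r^2 + 6) · r dr dθ.

Inner integral (in r): ∫_{0}^{1} (3r^2 + 6) · r dr = 15/4.

Outer integral (in θ): ∫_{0}^{π} (15/4) dθ = 15π/4.

Therefore ∬_D (3x^2 + 3y^2 + 6) dA = 15π/4.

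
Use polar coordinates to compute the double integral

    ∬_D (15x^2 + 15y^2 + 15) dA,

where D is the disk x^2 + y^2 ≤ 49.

The region D is 0 ≤ r ≤ 7, 0 ≤ θ ≤ 2π in polar coordinates, where x = r cos(θ), y = r sin(θ), and dA = r dr dθ.

Under the substitution, the integrand becomes 15r^2 + 15, so

    ∬_D (15x^2 + 15y^2 + 15) dA = ∫_{0}^{2π} ∫_{0}^{7} (15r^2 + 15) · r dr dθ.

Inner integral (in r): ∫_{0}^{7} (15r^2 + 15) · r dr = 37485/4.

Outer integral (in θ): ∫_{0}^{2π} (37485/4) dθ = 37485π/2.

Therefore ∬_D (15x^2 + 15y^2 + 15) dA = 37485π/2.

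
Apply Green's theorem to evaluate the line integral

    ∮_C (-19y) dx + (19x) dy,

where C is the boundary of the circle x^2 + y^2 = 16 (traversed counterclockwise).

Green's theorem converts the closed line integral into a double integral over the enclosed region D:

    ∮_C P dx + Q dy = ∬_D (∂Q/∂x - ∂P/∂y) dA.

Here P = -19y, Q = 19x, so

    ∂Q/∂x = 19,    ∂P/∂y = -19,
    ∂Q/∂x - ∂P/∂y = 38.

D is the region x^2 + y^2 ≤ 16. Evaluating the double integral:

In polar coordinates (x = r cos θ, y = r sin θ, dA = r dr dθ) the integrand becomes 38, so

    ∬_D (38) dA = ∫_0^{2π} ∫_0^{4} (38) · r dr dθ.

Inner (r from 0 to 4): 304.
Outer (θ from 0 to 2π): 608π.

Therefore ∮_C P dx + Q dy = 608π.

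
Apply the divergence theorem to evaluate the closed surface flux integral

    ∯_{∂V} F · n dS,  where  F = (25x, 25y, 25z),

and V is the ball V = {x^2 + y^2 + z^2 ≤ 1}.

By the divergence theorem,

    ∯_{∂V} F · n dS = ∭_V (∇ · F) dV.

Compute the divergence:
    ∇ · F = ∂F_x/∂x + ∂F_y/∂y + ∂F_z/∂z = 25 + 25 + 25 = 75.

In spherical coordinates, x = ρ sin(φ) cos(θ), y = ρ sin(φ) sin(θ), z = ρ cos(φ), dV = ρ^2 sin(φ) dρ dφ dθ, with 0 ≤ ρ ≤ 1, 0 ≤ φ ≤ π, 0 ≤ θ ≤ 2π.

The integrand, after substitution and multiplying by the volume element, becomes (75) · ρ^2 sin(φ), so

    ∭_V (∇·F) dV = ∫_0^{2π} ∫_0^{π} ∫_0^{1} (75) · ρ^2 sin(φ) dρ dφ dθ.

Inner (ρ from 0 to 1): 25sin(φ).
Middle (φ from 0 to π): 50.
Outer (θ from 0 to 2π): 100π.

Therefore ∯_{∂V} F · n dS = 100π.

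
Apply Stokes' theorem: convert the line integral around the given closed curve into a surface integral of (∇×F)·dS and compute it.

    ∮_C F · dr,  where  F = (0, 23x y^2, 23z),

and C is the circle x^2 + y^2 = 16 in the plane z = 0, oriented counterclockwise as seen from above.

Let S be the flat disk x^2 + y^2 ≤ 16 in the plane z = 0, with upward unit normal n̂ = ẑ. By Stokes' theorem,

    ∮_C F · dr = ∬_S (∇ × F) · n̂ dS = ∬_D (curl F)_z dA,

where D is the disk x^2 + y^2 ≤ 16.

Compute the curl of F = (0, 23x y^2, 23z):
    (∇ × F)_x = ∂F_z/∂y - ∂F_y/∂z = 0,
    (∇ × F)_y = ∂F_x/∂z - ∂F_z/∂x = 0,
    (∇ × F)_z = ∂F_y/∂x - ∂F_x/∂y = 23y^2.

On z = 0, (curl F)_z = 23y^2.

Convert to polar (x = r cos θ, y = r sin θ, dA = r dr dθ); the integrand becomes 23r^2sin(θ)^2, so

    ∬_D (curl F)_z dA = ∫_0^{2π} ∫_0^{4} (23r^2sin(θ)^2) · r dr dθ.

Inner (r from 0 to 4): 1472sin(θ)^2.
Outer (θ from 0 to 2π): 1472π.

Therefore ∮_C F · dr = 1472π.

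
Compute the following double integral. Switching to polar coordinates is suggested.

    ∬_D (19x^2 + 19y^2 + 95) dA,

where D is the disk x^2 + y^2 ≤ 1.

The region D is 0 ≤ r ≤ 1, 0 ≤ θ ≤ 2π in polar coordinates, where x = r cos(θ), y = r sin(θ), and dA = r dr dθ.

Under the substitution, the integrand becomes 19r^2 + 95, so

    ∬_D (19x^2 + 19y^2 + 95) dA = ∫_{0}^{2π} ∫_{0}^{1} (19r^2 + 95) · r dr dθ.

Inner integral (in r): ∫_{0}^{1} (19r^2 + 95) · r dr = 209/4.

Outer integral (in θ): ∫_{0}^{2π} (209/4) dθ = 209π/2.

Therefore ∬_D (19x^2 + 19y^2 + 95) dA = 209π/2.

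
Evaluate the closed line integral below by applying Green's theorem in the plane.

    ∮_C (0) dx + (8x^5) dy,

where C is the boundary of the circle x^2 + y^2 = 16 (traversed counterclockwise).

Green's theorem converts the closed line integral into a double integral over the enclosed region D:

    ∮_C P dx + Q dy = ∬_D (∂Q/∂x - ∂P/∂y) dA.

Here P = 0, Q = 8x^5, so

    ∂Q/∂x = 40x^4,    ∂P/∂y = 0,
    ∂Q/∂x - ∂P/∂y = 40x^4.

D is the region x^2 + y^2 ≤ 16. Evaluating the double integral:

In polar coordinates (x = r cos θ, y = r sin θ, dA = r dr dθ) the integrand becomes 40r^4cos(θ)^4, so

    ∬_D (40x^4) dA = ∫_0^{2π} ∫_0^{4} (40r^4cos(θ)^4) · r dr dθ.

Inner (r from 0 to 4): 81920cos(θ)^4/3.
Outer (θ from 0 to 2π): 20480π.

Therefore ∮_C P dx + Q dy = 20480π.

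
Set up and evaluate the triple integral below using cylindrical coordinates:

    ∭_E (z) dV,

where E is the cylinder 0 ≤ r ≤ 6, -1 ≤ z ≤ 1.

In cylindrical coordinates, x = r cos(θ), y = r sin(θ), z = z, and dV = r dr dθ dz.

The integrand becomes z, so

    ∭_E (z) dV = ∫_{0}^{2π} ∫_{0}^{6} ∫_{-1}^{1} (z) · r dz dr dθ.

Inner (z): 0.
Middle (r from 0 to 6): 0.
Outer (θ): 0.

Therefore the triple integral equals 0.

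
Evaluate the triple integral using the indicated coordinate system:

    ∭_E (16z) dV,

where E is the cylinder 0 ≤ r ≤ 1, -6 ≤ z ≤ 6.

In cylindrical coordinates, x = r cos(θ), y = r sin(θ), z = z, and dV = r dr dθ dz.

The integrand becomes 16z, so

    ∭_E (16z) dV = ∫_{0}^{2π} ∫_{0}^{1} ∫_{-6}^{6} (16z) · r dz dr dθ.

Inner (z): 0.
Middle (r from 0 to 1): 0.
Outer (θ): 0.

Therefore the triple integral equals 0.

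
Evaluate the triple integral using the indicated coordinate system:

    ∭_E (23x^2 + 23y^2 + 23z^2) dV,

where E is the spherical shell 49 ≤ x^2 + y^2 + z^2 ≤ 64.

In spherical coordinates, x = ρ sin(φ) cos(θ), y = ρ sin(φ) sin(θ), z = ρ cos(φ), and dV = ρ^2 sin(φ) dρ dφ dθ.

The integrand becomes 23ρ^2, so

    ∭_E (23x^2 + 23y^2 + 23z^2) dV = ∫_{0}^{2π} ∫_{0}^{π} ∫_{7}^{8} (23ρ^2) · ρ^2 sin(φ) dρ dφ dθ.

Inner (ρ): 367103sin(φ)/5.
Middle (φ): 734206/5.
Outer (θ): 1468412π/5.

Therefore the triple integral equals 1468412π/5.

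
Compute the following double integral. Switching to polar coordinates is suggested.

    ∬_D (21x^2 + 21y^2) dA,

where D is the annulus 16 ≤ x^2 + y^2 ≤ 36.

The region D is 4 ≤ r ≤ 6, 0 ≤ θ ≤ 2π in polar coordinates, where x = r cos(θ), y = r sin(θ), and dA = r dr dθ.

Under the substitution, the integrand becomes 21r^2, so

    ∬_D (21x^2 + 21y^2) dA = ∫_{0}^{2π} ∫_{4}^{6} (21r^2) · r dr dθ.

Inner integral (in r): ∫_{4}^{6} (21r^2) · r dr = 5460.

Outer integral (in θ): ∫_{0}^{2π} (5460) dθ = 10920π.

Therefore ∬_D (21x^2 + 21y^2) dA = 10920π.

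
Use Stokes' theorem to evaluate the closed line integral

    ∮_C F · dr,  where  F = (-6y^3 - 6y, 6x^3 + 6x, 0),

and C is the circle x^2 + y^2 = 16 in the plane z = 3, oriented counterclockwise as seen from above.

Let S be the flat disk x^2 + y^2 ≤ 16 in the plane z = 3, with upward unit normal n̂ = ẑ. By Stokes' theorem,

    ∮_C F · dr = ∬_S (∇ × F) · n̂ dS = ∬_D (curl F)_z dA,

where D is the disk x^2 + y^2 ≤ 16.

Compute the curl of F = (-6y^3 - 6y, 6x^3 + 6x, 0):
    (∇ × F)_x = ∂F_z/∂y - ∂F_y/∂z = 0,
    (∇ × F)_y = ∂F_x/∂z - ∂F_z/∂x = 0,
    (∇ × F)_z = ∂F_y/∂x - ∂F_x/∂y = 18x^2 + 18y^2 + 12.

On z = 3, (curl F)_z = 18x^2 + 18y^2 + 12.

Convert to polar (x = r cos θ, y = r sin θ, dA = r dr dθ); the integrand becomes 18r^2 + 12, so

    ∬_D (curl F)_z dA = ∫_0^{2π} ∫_0^{4} (18r^2 + 12) · r dr dθ.

Inner (r from 0 to 4): 1248.
Outer (θ from 0 to 2π): 2496π.

Therefore ∮_C F · dr = 2496π.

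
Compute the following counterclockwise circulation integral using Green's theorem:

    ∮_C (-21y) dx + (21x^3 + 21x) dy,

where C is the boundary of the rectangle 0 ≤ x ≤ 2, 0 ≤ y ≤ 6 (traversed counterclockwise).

Green's theorem converts the closed line integral into a double integral over the enclosed region D:

    ∮_C P dx + Q dy = ∬_D (∂Q/∂x - ∂P/∂y) dA.

Here P = -21y, Q = 21x^3 + 21x, so

    ∂Q/∂x = 63x^2 + 21,    ∂P/∂y = -21,
    ∂Q/∂x - ∂P/∂y = 63x^2 + 42.

D is the region 0 ≤ x ≤ 2, 0 ≤ y ≤ 6. Evaluating the double integral:

    ∬_D (63x^2 + 42) dA = ∫_0^{2} ∫_0^{6} (63x^2 + 42) dy dx.

Inner (y from 0 to 6): 378x^2 + 252.
Outer (x from 0 to 2): 1512.

Therefore ∮_C P dx + Q dy = 1512.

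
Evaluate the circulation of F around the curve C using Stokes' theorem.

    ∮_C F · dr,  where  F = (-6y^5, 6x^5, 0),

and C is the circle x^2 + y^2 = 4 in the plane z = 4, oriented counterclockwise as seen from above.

Let S be the flat disk x^2 + y^2 ≤ 4 in the plane z = 4, with upward unit normal n̂ = ẑ. By Stokes' theorem,

    ∮_C F · dr = ∬_S (∇ × F) · n̂ dS = ∬_D (curl F)_z dA,

where D is the disk x^2 + y^2 ≤ 4.

Compute the curl of F = (-6y^5, 6x^5, 0):
    (∇ × F)_x = ∂F_z/∂y - ∂F_y/∂z = 0,
    (∇ × F)_y = ∂F_x/∂z - ∂F_z/∂x = 0,
    (∇ × F)_z = ∂F_y/∂x - ∂F_x/∂y = 30x^4 + 30y^4.

On z = 4, (curl F)_z = 30x^4 + 30y^4.

Convert to polar (x = r cos θ, y = r sin θ, dA = r dr dθ); the integrand becomes 30r^4(sin(θ)^4 + cos(θ)^4), so

    ∬_D (curl F)_z dA = ∫_0^{2π} ∫_0^{2} (30r^4(sin(θ)^4 + cos(θ)^4)) · r dr dθ.

Inner (r from 0 to 2): 320sin(θ)^4 + 320cos(θ)^4.
Outer (θ from 0 to 2π): 480π.

Therefore ∮_C F · dr = 480π.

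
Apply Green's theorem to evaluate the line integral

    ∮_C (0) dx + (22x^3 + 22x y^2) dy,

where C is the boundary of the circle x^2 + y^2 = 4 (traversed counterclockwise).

Green's theorem converts the closed line integral into a double integral over the enclosed region D:

    ∮_C P dx + Q dy = ∬_D (∂Q/∂x - ∂P/∂y) dA.

Here P = 0, Q = 22x^3 + 22x y^2, so

    ∂Q/∂x = 66x^2 + 22y^2,    ∂P/∂y = 0,
    ∂Q/∂x - ∂P/∂y = 66x^2 + 22y^2.

D is the region x^2 + y^2 ≤ 4. Evaluating the double integral:

In polar coordinates (x = r cos θ, y = r sin θ, dA = r dr dθ) the integrand becomes 22r^2(cos(2θ) + 2), so

    ∬_D (66x^2 + 22y^2) dA = ∫_0^{2π} ∫_0^{2} (22r^2(cos(2θ) + 2)) · r dr dθ.

Inner (r from 0 to 2): 88cos(2θ) + 176.
Outer (θ from 0 to 2π): 352π.

Therefore ∮_C P dx + Q dy = 352π.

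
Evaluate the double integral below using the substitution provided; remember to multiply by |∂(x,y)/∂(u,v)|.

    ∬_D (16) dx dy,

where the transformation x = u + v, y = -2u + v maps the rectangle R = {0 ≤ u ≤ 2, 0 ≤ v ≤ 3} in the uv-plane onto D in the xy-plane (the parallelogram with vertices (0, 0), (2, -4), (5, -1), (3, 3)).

Compute the Jacobian determinant of (x, y) with respect to (u, v):

    ∂(x,y)/∂(u,v) = | 1  1 | = (1)(1) - (1)(-2) = 3.
                   | -2  1 |

Its absolute value is |J| = 3 (the area scaling factor).

Substituting x = u + v, y = -2u + v into the integrand,

    16 → 16,

so the integral becomes

    ∬_R (16) · |J| du dv = ∫_0^2 ∫_0^3 (48) dv du.

Inner (v): 144.
Outer (u): 288.

Therefore ∬_D (16) dx dy = 288.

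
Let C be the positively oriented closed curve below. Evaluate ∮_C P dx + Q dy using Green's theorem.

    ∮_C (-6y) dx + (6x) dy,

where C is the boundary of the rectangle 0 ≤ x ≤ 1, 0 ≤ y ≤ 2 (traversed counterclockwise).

Green's theorem converts the closed line integral into a double integral over the enclosed region D:

    ∮_C P dx + Q dy = ∬_D (∂Q/∂x - ∂P/∂y) dA.

Here P = -6y, Q = 6x, so

    ∂Q/∂x = 6,    ∂P/∂y = -6,
    ∂Q/∂x - ∂P/∂y = 12.

D is the region 0 ≤ x ≤ 1, 0 ≤ y ≤ 2. Evaluating the double integral:

    ∬_D (12) dA = ∫_0^{1} ∫_0^{2} (12) dy dx.

Inner (y from 0 to 2): 24.
Outer (x from 0 to 1): 24.

Therefore ∮_C P dx + Q dy = 24.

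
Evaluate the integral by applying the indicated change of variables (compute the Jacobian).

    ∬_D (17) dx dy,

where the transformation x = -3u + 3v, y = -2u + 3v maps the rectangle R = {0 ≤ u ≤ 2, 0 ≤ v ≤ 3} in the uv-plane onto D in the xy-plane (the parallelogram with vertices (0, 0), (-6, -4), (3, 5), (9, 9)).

Compute the Jacobian determinant of (x, y) with respect to (u, v):

    ∂(x,y)/∂(u,v) = | -3  3 | = (-3)(3) - (3)(-2) = -3.
                   | -2  3 |

Its absolute value is |J| = 3 (the area scaling factor).

Substituting x = -3u + 3v, y = -2u + 3v into the integrand,

    17 → 17,

so the integral becomes

    ∬_R (17) · |J| du dv = ∫_0^2 ∫_0^3 (51) dv du.

Inner (v): 153.
Outer (u): 306.

Therefore ∬_D (17) dx dy = 306.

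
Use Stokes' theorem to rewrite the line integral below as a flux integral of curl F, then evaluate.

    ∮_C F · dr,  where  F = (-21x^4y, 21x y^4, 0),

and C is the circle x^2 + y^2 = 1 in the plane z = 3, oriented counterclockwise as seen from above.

Let S be the flat disk x^2 + y^2 ≤ 1 in the plane z = 3, with upward unit normal n̂ = ẑ. By Stokes' theorem,

    ∮_C F · dr = ∬_S (∇ × F) · n̂ dS = ∬_D (curl F)_z dA,

where D is the disk x^2 + y^2 ≤ 1.

Compute the curl of F = (-21x^4y, 21x y^4, 0):
    (∇ × F)_x = ∂F_z/∂y - ∂F_y/∂z = 0,
    (∇ × F)_y = ∂F_x/∂z - ∂F_z/∂x = 0,
    (∇ × F)_z = ∂F_y/∂x - ∂F_x/∂y = 21x^4 + 21y^4.

On z = 3, (curl F)_z = 21x^4 + 21y^4.

Convert to polar (x = r cos θ, y = r sin θ, dA = r dr dθ); the integrand becomes 21r^4(sin(θ)^4 + cos(θ)^4), so

    ∬_D (curl F)_z dA = ∫_0^{2π} ∫_0^{1} (21r^4(sin(θ)^4 + cos(θ)^4)) · r dr dθ.

Inner (r from 0 to 1): 7sin(θ)^4/2 + 7cos(θ)^4/2.
Outer (θ from 0 to 2π): 21π/4.

Therefore ∮_C F · dr = 21π/4.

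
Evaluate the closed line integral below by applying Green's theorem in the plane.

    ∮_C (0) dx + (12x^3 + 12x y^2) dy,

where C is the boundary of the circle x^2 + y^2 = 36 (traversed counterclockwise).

Green's theorem converts the closed line integral into a double integral over the enclosed region D:

    ∮_C P dx + Q dy = ∬_D (∂Q/∂x - ∂P/∂y) dA.

Here P = 0, Q = 12x^3 + 12x y^2, so

    ∂Q/∂x = 36x^2 + 12y^2,    ∂P/∂y = 0,
    ∂Q/∂x - ∂P/∂y = 36x^2 + 12y^2.

D is the region x^2 + y^2 ≤ 36. Evaluating the double integral:

In polar coordinates (x = r cos θ, y = r sin θ, dA = r dr dθ) the integrand becomes 12r^2(cos(2θ) + 2), so

    ∬_D (36x^2 + 12y^2) dA = ∫_0^{2π} ∫_0^{6} (12r^2(cos(2θ) + 2)) · r dr dθ.

Inner (r from 0 to 6): 3888cos(2θ) + 7776.
Outer (θ from 0 to 2π): 15552π.

Therefore ∮_C P dx + Q dy = 15552π.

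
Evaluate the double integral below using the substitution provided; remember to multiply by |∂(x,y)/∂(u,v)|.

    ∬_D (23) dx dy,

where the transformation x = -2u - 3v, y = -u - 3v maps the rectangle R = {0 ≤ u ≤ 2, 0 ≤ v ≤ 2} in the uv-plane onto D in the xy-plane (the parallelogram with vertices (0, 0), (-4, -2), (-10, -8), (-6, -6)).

Compute the Jacobian determinant of (x, y) with respect to (u, v):

    ∂(x,y)/∂(u,v) = | -2  -3 | = (-2)(-3) - (-3)(-1) = 3.
                   | -1  -3 |

Its absolute value is |J| = 3 (the area scaling factor).

Substituting x = -2u - 3v, y = -u - 3v into the integrand,

    23 → 23,

so the integral becomes

    ∬_R (23) · |J| du dv = ∫_0^2 ∫_0^2 (69) dv du.

Inner (v): 138.
Outer (u): 276.

Therefore ∬_D (23) dx dy = 276.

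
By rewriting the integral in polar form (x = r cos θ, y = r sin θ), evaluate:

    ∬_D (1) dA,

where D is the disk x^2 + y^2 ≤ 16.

The region D is 0 ≤ r ≤ 4, 0 ≤ θ ≤ 2π in polar coordinates, where x = r cos(θ), y = r sin(θ), and dA = r dr dθ.

Under the substitution, the integrand becomes 1, so

    ∬_D (1) dA = ∫_{0}^{2π} ∫_{0}^{4} (1) · r dr dθ.

Inner integral (in r): ∫_{0}^{4} (1) · r dr = 8.

Outer integral (in θ): ∫_{0}^{2π} (8) dθ = 16π.

Therefore ∬_D (1) dA = 16π.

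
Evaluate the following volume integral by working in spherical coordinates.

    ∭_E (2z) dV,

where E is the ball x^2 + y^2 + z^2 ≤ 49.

In spherical coordinates, x = ρ sin(φ) cos(θ), y = ρ sin(φ) sin(θ), z = ρ cos(φ), and dV = ρ^2 sin(φ) dρ dφ dθ.

The integrand becomes 2ρ cos(φ), so

    ∭_E (2z) dV = ∫_{0}^{2π} ∫_{0}^{π} ∫_{0}^{7} (2ρ cos(φ)) · ρ^2 sin(φ) dρ dφ dθ.

Inner (ρ): 2401sin(2φ)/4.
Middle (φ): 0.
Outer (θ): 0.

Therefore the triple integral equals 0.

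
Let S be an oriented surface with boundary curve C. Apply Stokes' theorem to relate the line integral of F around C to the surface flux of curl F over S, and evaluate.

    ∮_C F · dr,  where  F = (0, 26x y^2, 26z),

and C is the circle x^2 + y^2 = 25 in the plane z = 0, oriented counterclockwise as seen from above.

Let S be the flat disk x^2 + y^2 ≤ 25 in the plane z = 0, with upward unit normal n̂ = ẑ. By Stokes' theorem,

    ∮_C F · dr = ∬_S (∇ × F) · n̂ dS = ∬_D (curl F)_z dA,

where D is the disk x^2 + y^2 ≤ 25.

Compute the curl of F = (0, 26x y^2, 26z):
    (∇ × F)_x = ∂F_z/∂y - ∂F_y/∂z = 0,
    (∇ × F)_y = ∂F_x/∂z - ∂F_z/∂x = 0,
    (∇ × F)_z = ∂F_y/∂x - ∂F_x/∂y = 26y^2.

On z = 0, (curl F)_z = 26y^2.

Convert to polar (x = r cos θ, y = r sin θ, dA = r dr dθ); the integrand becomes 26r^2sin(θ)^2, so

    ∬_D (curl F)_z dA = ∫_0^{2π} ∫_0^{5} (26r^2sin(θ)^2) · r dr dθ.

Inner (r from 0 to 5): 8125sin(θ)^2/2.
Outer (θ from 0 to 2π): 8125π/2.

Therefore ∮_C F · dr = 8125π/2.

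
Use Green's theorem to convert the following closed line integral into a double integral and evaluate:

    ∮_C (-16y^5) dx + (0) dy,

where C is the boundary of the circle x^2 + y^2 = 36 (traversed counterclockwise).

Green's theorem converts the closed line integral into a double integral over the enclosed region D:

    ∮_C P dx + Q dy = ∬_D (∂Q/∂x - ∂P/∂y) dA.

Here P = -16y^5, Q = 0, so

    ∂Q/∂x = 0,    ∂P/∂y = -80y^4,
    ∂Q/∂x - ∂P/∂y = 80y^4.

D is the region x^2 + y^2 ≤ 36. Evaluating the double integral:

In polar coordinates (x = r cos θ, y = r sin θ, dA = r dr dθ) the integrand becomes 80r^4sin(θ)^4, so

    ∬_D (80y^4) dA = ∫_0^{2π} ∫_0^{6} (80r^4sin(θ)^4) · r dr dθ.

Inner (r from 0 to 6): 622080sin(θ)^4.
Outer (θ from 0 to 2π): 466560π.

Therefore ∮_C P dx + Q dy = 466560π.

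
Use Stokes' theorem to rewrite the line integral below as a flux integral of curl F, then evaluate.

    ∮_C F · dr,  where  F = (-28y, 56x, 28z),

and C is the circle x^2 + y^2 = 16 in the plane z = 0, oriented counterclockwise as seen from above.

Let S be the flat disk x^2 + y^2 ≤ 16 in the plane z = 0, with upward unit normal n̂ = ẑ. By Stokes' theorem,

    ∮_C F · dr = ∬_S (∇ × F) · n̂ dS = ∬_D (curl F)_z dA,

where D is the disk x^2 + y^2 ≤ 16.

Compute the curl of F = (-28y, 56x, 28z):
    (∇ × F)_x = ∂F_z/∂y - ∂F_y/∂z = 0,
    (∇ × F)_y = ∂F_x/∂z - ∂F_z/∂x = 0,
    (∇ × F)_z = ∂F_y/∂x - ∂F_x/∂y = 84.

On z = 0, (curl F)_z = 84.

Convert to polar (x = r cos θ, y = r sin θ, dA = r dr dθ); the integrand becomes 84, so

    ∬_D (curl F)_z dA = ∫_0^{2π} ∫_0^{4} (84) · r dr dθ.

Inner (r from 0 to 4): 672.
Outer (θ from 0 to 2π): 1344π.

Therefore ∮_C F · dr = 1344π.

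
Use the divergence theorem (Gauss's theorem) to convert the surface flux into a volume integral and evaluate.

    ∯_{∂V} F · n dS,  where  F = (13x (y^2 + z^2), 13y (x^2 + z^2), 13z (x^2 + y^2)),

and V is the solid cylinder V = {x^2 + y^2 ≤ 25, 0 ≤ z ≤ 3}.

By the divergence theorem,

    ∯_{∂V} F · n dS = ∭_V (∇ · F) dV.

Compute the divergence:
    ∇ · F = ∂F_x/∂x + ∂F_y/∂y + ∂F_z/∂z = 13y^2 + 13z^2 + 13x^2 + 13z^2 + 13x^2 + 13y^2 = 26x^2 + 26y^2 + 26z^2.

In cylindrical coordinates, x = r cos(θ), y = r sin(θ), z = z, dV = r dr dθ dz, with 0 ≤ r ≤ 5, 0 ≤ θ ≤ 2π, 0 ≤ z ≤ 3.

The integrand, after substitution and multiplying by the volume element, becomes (26r^2 + 26z^2) · r, so

    ∭_V (∇·F) dV = ∫_0^{2π} ∫_0^{5} ∫_0^{3} (26r^2 + 26z^2) · r dz dr dθ.

Inner (z from 0 to 3): 78r (r^2 + 3).
Middle (r from 0 to 5): 30225/2.
Outer (θ from 0 to 2π): 30225π.

Therefore ∯_{∂V} F · n dS = 30225π.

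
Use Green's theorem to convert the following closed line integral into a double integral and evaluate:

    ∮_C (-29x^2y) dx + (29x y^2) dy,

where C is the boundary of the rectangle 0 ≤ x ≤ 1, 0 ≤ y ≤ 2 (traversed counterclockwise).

Green's theorem converts the closed line integral into a double integral over the enclosed region D:

    ∮_C P dx + Q dy = ∬_D (∂Q/∂x - ∂P/∂y) dA.

Here P = -29x^2y, Q = 29x y^2, so

    ∂Q/∂x = 29y^2,    ∂P/∂y = -29x^2,
    ∂Q/∂x - ∂P/∂y = 29x^2 + 29y^2.

D is the region 0 ≤ x ≤ 1, 0 ≤ y ≤ 2. Evaluating the double integral:

    ∬_D (29x^2 + 29y^2) dA = ∫_0^{1} ∫_0^{2} (29x^2 + 29y^2) dy dx.

Inner (y from 0 to 2): 58x^2 + 232/3.
Outer (x from 0 to 1): 290/3.

Therefore ∮_C P dx + Q dy = 290/3.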